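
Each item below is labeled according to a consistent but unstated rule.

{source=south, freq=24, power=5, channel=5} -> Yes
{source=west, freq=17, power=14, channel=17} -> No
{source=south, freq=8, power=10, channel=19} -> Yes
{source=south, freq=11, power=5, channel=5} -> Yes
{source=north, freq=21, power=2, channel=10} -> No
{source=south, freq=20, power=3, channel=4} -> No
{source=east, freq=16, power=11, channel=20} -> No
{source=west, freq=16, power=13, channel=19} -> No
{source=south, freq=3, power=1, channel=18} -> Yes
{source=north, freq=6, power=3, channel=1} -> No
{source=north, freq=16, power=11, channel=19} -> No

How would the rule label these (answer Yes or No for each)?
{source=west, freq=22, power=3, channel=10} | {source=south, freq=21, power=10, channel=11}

The distinguishing property — source is south AND channel ≥ 5 — holds for all the 'Yes' cases and none of the 'No' cases.

No, Yes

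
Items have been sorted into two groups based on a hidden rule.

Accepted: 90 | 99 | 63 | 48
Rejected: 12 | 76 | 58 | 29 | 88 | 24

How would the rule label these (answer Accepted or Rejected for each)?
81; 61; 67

One predicate separates the groups cleanly: multiple of 3 AND at least 29.
Accepted: 81, since 81 = 3·27, 81 ≥ 29.
Rejected: 61, since 61 = 3·20 + 1, 61 ≥ 29.
Rejected: 67, since 67 = 3·22 + 1, 67 ≥ 29.

Accepted, Rejected, Rejected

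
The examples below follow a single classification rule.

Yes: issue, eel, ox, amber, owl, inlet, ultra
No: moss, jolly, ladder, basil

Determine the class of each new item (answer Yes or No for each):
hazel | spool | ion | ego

No, No, Yes, Yes

'Yes' ⟺ starts with a vowel.
hazel: starts with 'h', fails this test → No. spool: starts with 's', fails this test → No. ion: starts with 'i', checks out → Yes. ego: starts with 'e', checks out → Yes.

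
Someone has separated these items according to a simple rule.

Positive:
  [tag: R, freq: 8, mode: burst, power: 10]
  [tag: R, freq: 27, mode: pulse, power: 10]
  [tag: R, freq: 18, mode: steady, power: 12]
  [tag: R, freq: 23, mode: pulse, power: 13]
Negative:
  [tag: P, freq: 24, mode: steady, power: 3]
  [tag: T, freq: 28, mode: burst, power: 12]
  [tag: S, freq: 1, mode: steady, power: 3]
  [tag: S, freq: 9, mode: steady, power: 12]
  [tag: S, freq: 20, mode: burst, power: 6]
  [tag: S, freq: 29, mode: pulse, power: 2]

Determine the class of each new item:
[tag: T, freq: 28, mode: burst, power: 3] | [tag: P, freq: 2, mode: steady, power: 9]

The distinguishing property — tag is R — holds for all the 'Positive' cases and none of the 'Negative' cases.
[tag: T, freq: 28, mode: burst, power: 3]: tag is T, fails this test → Negative.
[tag: P, freq: 2, mode: steady, power: 9]: tag is P, fails this test → Negative.

Negative, Negative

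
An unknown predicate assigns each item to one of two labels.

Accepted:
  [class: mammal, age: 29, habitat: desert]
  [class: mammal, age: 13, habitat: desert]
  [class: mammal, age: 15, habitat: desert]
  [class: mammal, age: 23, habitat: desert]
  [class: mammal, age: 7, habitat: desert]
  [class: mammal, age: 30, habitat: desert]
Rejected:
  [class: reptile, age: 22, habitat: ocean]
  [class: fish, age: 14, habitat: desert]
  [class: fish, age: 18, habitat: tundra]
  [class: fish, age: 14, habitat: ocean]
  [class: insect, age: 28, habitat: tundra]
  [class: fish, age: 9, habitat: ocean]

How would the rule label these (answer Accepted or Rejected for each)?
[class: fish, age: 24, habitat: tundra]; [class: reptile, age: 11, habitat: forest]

'Accepted' ⟺ class is mammal.
Rejected: [class: fish, age: 24, habitat: tundra], since class is fish. Rejected: [class: reptile, age: 11, habitat: forest], since class is reptile.

Rejected, Rejected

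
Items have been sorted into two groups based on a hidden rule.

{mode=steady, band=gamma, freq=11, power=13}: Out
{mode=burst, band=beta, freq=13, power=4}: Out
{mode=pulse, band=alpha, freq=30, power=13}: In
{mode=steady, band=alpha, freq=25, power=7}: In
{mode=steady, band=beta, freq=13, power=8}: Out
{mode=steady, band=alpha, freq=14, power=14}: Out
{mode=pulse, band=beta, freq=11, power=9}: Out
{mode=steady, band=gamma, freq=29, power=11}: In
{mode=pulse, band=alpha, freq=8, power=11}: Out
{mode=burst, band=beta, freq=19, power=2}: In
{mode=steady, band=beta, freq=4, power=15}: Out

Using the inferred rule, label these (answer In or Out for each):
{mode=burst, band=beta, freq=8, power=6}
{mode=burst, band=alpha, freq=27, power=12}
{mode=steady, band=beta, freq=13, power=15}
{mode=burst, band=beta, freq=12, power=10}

The common property of the 'In' items is: freq ≥ 19. No 'Out' item has it.
Out: {mode=burst, band=beta, freq=8, power=6}, since freq = 8.
In: {mode=burst, band=alpha, freq=27, power=12}, since freq = 27.
Out: {mode=steady, band=beta, freq=13, power=15}, since freq = 13.
Out: {mode=burst, band=beta, freq=12, power=10}, since freq = 12.

Out, In, Out, Out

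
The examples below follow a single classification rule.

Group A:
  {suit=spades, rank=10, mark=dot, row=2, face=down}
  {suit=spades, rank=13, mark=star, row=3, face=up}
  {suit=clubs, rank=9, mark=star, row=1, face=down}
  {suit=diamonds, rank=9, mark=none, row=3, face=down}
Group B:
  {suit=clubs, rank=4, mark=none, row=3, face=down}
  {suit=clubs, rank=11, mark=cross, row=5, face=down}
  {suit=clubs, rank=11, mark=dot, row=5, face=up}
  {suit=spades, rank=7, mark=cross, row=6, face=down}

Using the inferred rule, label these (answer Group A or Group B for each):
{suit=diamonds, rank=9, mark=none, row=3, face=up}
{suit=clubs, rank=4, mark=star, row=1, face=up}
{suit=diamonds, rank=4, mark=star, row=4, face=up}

Group A, Group B, Group B

The simplest hypothesis consistent with all the labels is: rank ≥ 7 AND row ≤ 3.
{suit=diamonds, rank=9, mark=none, row=3, face=up} — rank = 9, row = 3, hence Group A.
{suit=clubs, rank=4, mark=star, row=1, face=up} — rank = 4, row = 1, hence Group B.
{suit=diamonds, rank=4, mark=star, row=4, face=up} — rank = 4, row = 4, hence Group B.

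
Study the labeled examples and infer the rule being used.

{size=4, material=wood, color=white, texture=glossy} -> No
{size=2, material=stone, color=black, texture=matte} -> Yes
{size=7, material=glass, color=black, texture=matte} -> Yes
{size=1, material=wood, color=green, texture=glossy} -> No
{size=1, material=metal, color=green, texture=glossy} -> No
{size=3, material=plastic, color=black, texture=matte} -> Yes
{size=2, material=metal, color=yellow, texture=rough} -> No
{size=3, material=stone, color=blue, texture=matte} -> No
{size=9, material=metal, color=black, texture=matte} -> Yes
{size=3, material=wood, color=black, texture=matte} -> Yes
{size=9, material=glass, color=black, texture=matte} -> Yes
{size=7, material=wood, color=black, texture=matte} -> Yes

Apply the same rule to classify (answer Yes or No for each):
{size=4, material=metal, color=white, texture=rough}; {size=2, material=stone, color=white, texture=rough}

Rule: color is black. This holds for each 'Yes' example and fails for each 'No' one.
{size=4, material=metal, color=white, texture=rough} — color is white, hence No. {size=2, material=stone, color=white, texture=rough} — color is white, hence No.

No, No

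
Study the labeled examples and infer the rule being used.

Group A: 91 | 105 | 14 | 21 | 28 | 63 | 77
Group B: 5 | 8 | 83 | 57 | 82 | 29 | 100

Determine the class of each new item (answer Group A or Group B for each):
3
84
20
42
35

One predicate separates the groups cleanly: multiple of 7.

Group B, Group A, Group B, Group A, Group A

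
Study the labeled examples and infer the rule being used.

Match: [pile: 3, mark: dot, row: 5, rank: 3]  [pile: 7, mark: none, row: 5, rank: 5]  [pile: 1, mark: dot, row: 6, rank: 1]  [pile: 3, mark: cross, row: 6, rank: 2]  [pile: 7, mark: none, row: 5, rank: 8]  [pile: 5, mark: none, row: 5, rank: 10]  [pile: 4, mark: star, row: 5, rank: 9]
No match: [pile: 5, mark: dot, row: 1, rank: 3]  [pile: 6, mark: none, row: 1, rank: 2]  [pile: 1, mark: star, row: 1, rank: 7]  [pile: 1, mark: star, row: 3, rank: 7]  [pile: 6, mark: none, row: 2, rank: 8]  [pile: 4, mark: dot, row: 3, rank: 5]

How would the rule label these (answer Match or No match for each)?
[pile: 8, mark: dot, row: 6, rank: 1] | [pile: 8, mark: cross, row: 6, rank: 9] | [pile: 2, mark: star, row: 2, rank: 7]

Match, Match, No match

The pattern is that an item is 'Match' exactly when: row ≥ 5.
Match: [pile: 8, mark: dot, row: 6, rank: 1], since row = 6. Match: [pile: 8, mark: cross, row: 6, rank: 9], since row = 6. No match: [pile: 2, mark: star, row: 2, rank: 7], since row = 2.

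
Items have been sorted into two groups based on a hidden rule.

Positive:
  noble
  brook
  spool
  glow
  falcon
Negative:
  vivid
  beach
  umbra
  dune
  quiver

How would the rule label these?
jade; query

Comparing the two groups points to one rule — contains 'o'.

Negative, Negative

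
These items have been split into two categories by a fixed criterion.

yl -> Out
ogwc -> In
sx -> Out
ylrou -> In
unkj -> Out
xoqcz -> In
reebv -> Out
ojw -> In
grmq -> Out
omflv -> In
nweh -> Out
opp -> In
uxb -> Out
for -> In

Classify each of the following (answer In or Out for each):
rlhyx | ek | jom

Out, Out, In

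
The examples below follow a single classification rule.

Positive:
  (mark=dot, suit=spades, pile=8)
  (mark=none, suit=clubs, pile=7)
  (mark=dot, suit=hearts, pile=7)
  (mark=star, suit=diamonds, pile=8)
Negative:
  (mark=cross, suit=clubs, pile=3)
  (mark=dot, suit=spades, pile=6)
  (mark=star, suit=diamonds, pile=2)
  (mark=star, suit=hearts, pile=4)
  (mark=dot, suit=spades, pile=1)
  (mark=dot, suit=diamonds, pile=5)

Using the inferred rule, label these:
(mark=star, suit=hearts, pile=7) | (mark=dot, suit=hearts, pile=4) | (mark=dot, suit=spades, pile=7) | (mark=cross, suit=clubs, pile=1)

Positive, Negative, Positive, Negative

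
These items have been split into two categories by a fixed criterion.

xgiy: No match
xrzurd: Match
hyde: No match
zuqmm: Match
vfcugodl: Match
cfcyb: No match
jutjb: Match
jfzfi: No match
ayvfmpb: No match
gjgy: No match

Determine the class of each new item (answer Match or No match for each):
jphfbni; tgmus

No match, Match

'Match' ⟺ contains 'u'.
No match: jphfbni, since no 'u'. Match: tgmus, since has 'u'.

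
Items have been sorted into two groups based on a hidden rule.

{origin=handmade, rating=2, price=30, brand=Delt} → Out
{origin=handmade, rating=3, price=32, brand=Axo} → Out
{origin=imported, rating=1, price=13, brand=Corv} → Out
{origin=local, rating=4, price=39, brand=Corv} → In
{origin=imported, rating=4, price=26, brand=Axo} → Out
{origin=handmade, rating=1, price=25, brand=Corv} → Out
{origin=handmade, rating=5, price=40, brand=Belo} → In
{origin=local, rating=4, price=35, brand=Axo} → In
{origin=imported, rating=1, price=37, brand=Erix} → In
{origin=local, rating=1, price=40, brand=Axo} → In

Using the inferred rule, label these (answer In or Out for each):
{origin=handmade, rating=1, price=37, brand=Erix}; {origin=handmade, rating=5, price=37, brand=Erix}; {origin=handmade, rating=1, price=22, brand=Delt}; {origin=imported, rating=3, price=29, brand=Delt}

All 'In' examples share one property — price ≥ 35 — and every 'Out' example lacks it.

In, In, Out, Out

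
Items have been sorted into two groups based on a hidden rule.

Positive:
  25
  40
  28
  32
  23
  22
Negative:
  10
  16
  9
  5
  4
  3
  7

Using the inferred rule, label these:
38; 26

Positive, Positive

The simplest hypothesis consistent with all the labels is: at least 22.
38: Positive (38 ≥ 22). 26: Positive (26 ≥ 22).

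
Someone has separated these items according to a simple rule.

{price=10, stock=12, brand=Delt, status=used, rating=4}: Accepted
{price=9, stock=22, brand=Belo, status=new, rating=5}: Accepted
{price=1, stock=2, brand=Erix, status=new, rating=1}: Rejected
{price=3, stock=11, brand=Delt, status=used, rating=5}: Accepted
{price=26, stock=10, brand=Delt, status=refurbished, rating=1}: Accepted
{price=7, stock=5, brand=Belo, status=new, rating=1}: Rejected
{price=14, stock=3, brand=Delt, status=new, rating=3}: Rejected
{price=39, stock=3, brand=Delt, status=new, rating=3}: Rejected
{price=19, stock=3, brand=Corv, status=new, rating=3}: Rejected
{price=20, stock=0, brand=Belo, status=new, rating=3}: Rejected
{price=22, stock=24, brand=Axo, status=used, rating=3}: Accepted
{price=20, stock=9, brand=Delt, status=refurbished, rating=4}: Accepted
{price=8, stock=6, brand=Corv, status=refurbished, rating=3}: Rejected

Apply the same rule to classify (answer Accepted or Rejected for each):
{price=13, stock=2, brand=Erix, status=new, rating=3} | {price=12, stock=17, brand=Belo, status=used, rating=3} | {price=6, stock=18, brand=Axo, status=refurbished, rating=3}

The rule appears to be: stock ≥ 9.
{price=13, stock=2, brand=Erix, status=new, rating=3} — stock = 2, hence Rejected. {price=12, stock=17, brand=Belo, status=used, rating=3} — stock = 17, hence Accepted. {price=6, stock=18, brand=Axo, status=refurbished, rating=3} — stock = 18, hence Accepted.

Rejected, Accepted, Accepted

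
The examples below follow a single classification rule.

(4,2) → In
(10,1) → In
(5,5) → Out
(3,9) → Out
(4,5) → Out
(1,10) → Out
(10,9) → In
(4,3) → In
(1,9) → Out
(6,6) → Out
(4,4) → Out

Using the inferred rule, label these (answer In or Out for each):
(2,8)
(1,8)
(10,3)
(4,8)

The distinguishing property — first > second — holds for all the 'In' cases and none of the 'Out' cases.
(2,8): Out (2 < 8). (1,8): Out (1 < 8). (10,3): In (10 > 3). (4,8): Out (4 < 8).

Out, Out, In, Out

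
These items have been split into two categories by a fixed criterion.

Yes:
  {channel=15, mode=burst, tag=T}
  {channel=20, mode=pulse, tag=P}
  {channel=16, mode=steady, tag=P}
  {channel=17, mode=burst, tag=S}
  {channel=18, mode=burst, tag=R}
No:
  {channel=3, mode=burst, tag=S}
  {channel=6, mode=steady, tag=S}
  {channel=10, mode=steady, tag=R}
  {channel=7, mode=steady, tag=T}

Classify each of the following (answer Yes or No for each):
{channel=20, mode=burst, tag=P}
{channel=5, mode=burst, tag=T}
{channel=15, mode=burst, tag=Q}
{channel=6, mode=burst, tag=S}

One predicate separates the groups cleanly: channel ≥ 15.
{channel=20, mode=burst, tag=P}: channel = 20, has this property → Yes. {channel=5, mode=burst, tag=T}: channel = 5, does not pass → No. {channel=15, mode=burst, tag=Q}: channel = 15, has this property → Yes. {channel=6, mode=burst, tag=S}: channel = 6, does not pass → No.

Yes, No, Yes, No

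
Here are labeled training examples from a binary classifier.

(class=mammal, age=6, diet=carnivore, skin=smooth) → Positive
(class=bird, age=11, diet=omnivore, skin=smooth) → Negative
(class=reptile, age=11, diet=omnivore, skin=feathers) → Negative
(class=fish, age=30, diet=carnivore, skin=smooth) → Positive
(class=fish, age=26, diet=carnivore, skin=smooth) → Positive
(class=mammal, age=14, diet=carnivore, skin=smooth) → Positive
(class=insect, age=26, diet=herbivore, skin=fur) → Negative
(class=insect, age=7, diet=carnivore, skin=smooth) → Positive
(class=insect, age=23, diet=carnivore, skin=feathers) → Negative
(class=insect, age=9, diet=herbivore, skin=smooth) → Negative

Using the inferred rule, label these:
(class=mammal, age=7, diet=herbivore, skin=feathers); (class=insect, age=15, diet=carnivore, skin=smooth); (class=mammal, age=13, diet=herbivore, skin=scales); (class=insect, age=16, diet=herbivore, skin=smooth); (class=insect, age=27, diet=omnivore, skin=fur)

Negative, Positive, Negative, Negative, Negative

The simplest hypothesis consistent with all the labels is: diet is carnivore AND skin is smooth.
(class=mammal, age=7, diet=herbivore, skin=feathers) — diet is herbivore, skin is feathers, hence Negative.
(class=insect, age=15, diet=carnivore, skin=smooth) — diet is carnivore, skin is smooth, hence Positive.
(class=mammal, age=13, diet=herbivore, skin=scales) — diet is herbivore, skin is scales, hence Negative.
(class=insect, age=16, diet=herbivore, skin=smooth) — diet is herbivore, skin is smooth, hence Negative.
(class=insect, age=27, diet=omnivore, skin=fur) — diet is omnivore, skin is fur, hence Negative.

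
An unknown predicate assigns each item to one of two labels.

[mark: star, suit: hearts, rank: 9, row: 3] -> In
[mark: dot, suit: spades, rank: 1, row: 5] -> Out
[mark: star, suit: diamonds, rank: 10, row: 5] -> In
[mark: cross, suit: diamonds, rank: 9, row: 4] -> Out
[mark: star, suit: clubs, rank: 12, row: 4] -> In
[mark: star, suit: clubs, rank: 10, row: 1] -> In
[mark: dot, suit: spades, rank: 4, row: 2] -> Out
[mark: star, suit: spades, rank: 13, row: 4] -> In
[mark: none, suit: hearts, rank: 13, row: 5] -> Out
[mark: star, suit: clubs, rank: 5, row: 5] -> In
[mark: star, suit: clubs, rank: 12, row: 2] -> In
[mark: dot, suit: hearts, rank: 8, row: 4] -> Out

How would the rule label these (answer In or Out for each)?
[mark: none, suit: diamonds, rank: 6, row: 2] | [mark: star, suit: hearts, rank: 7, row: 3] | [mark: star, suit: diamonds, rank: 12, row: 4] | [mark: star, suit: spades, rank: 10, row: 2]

Out, In, In, In

One predicate separates the groups cleanly: mark is star.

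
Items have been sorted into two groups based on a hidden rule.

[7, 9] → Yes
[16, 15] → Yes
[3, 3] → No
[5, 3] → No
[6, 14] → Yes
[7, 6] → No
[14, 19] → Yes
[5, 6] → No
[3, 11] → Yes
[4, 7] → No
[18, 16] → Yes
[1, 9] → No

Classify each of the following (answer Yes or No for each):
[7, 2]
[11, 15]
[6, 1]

No, Yes, No

A rule that fits every label: sum ≥ 14 — true of each 'Yes' example, false of each 'No' one.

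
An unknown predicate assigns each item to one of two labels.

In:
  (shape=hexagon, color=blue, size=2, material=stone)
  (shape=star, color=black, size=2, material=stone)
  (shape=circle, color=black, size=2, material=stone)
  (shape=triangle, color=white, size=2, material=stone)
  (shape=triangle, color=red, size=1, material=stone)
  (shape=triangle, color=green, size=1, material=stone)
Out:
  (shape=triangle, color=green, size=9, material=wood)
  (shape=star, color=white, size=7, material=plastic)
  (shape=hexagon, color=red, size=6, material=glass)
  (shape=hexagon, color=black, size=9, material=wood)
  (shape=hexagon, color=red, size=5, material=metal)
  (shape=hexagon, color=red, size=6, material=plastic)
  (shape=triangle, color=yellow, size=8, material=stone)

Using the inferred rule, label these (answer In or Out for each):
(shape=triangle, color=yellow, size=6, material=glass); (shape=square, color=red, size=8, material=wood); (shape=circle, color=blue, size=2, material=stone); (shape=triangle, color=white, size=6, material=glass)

The classifier is using: size ≤ 2.

Out, Out, In, Out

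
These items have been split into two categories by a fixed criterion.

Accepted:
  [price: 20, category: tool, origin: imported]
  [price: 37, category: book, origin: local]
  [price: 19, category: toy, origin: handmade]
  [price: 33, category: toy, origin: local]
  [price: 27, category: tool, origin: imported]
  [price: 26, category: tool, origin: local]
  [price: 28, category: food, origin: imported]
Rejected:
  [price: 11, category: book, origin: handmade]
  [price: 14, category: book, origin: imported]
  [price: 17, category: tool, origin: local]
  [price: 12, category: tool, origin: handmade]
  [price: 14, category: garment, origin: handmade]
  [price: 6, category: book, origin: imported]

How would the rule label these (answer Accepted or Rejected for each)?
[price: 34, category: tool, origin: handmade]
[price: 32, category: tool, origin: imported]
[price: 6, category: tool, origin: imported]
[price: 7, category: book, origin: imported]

The common property of the 'Accepted' items is: price ≥ 19. No 'Rejected' item has it.
[price: 34, category: tool, origin: handmade]: price = 34 — checks out, so Accepted.
[price: 32, category: tool, origin: imported]: price = 32 — checks out, so Accepted.
[price: 6, category: tool, origin: imported]: price = 6 — fails this test, so Rejected.
[price: 7, category: book, origin: imported]: price = 7 — fails this test, so Rejected.

Accepted, Accepted, Rejected, Rejected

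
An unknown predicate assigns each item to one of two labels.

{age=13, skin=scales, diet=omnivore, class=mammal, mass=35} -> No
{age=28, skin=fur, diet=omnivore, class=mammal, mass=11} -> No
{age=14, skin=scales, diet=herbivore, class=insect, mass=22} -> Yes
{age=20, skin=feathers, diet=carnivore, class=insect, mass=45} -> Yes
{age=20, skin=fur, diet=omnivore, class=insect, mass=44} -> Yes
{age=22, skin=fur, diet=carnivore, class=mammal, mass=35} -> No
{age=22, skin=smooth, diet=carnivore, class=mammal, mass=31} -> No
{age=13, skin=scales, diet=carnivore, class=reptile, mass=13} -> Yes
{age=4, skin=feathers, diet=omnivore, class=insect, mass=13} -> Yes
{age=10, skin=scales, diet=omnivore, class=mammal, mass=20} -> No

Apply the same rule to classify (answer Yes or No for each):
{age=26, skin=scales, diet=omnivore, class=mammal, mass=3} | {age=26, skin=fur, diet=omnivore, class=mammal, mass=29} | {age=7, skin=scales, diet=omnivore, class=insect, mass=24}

Rule: class is not mammal. This holds for each 'Yes' example and fails for each 'No' one.
{age=26, skin=scales, diet=omnivore, class=mammal, mass=3} — class is mammal, hence No. {age=26, skin=fur, diet=omnivore, class=mammal, mass=29} — class is mammal, hence No. {age=7, skin=scales, diet=omnivore, class=insect, mass=24} — class is insect, hence Yes.

No, No, Yes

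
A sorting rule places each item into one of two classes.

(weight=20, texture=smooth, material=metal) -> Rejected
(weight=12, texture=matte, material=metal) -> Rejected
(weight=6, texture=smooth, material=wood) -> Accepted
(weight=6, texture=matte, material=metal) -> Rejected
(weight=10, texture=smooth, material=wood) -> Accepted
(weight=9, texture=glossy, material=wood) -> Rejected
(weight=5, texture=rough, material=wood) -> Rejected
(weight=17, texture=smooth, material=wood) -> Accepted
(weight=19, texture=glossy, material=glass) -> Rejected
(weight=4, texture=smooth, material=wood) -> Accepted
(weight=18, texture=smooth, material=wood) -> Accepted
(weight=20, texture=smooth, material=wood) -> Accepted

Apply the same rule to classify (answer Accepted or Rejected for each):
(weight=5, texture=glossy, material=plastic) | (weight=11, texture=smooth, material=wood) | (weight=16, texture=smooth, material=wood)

The distinguishing property — texture is smooth AND material is wood — holds for all the 'Accepted' cases and none of the 'Rejected' cases.
(weight=5, texture=glossy, material=plastic) → texture is glossy, material is plastic → Rejected. (weight=11, texture=smooth, material=wood) → texture is smooth, material is wood → Accepted. (weight=16, texture=smooth, material=wood) → texture is smooth, material is wood → Accepted.

Rejected, Accepted, Accepted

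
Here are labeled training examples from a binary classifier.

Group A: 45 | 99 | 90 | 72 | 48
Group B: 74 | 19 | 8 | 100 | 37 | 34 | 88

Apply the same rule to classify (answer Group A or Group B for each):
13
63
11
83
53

Group B, Group A, Group B, Group B, Group B

Every 'Group A' example satisfies: multiple of 3. None of the 'Group B' examples do.
13 → 13 = 3·4 + 1 → Group B.
63 → 63 = 3·21 → Group A.
11 → 11 = 3·3 + 2 → Group B.
83 → 83 = 3·27 + 2 → Group B.
53 → 53 = 3·17 + 2 → Group B.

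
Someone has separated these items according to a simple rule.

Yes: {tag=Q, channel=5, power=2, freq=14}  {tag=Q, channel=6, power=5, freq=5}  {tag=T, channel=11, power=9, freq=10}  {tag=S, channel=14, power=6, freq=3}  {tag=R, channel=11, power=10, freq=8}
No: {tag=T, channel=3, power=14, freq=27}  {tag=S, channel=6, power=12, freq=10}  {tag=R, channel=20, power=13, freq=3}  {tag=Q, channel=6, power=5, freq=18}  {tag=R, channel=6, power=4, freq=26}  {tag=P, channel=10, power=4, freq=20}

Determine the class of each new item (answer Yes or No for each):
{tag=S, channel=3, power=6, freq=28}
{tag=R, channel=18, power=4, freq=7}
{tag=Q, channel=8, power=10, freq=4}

No, Yes, Yes

Every 'Yes' example satisfies: freq ≤ 14 AND power ≤ 10. None of the 'No' examples do.
{tag=S, channel=3, power=6, freq=28}: No (freq = 28, power = 6).
{tag=R, channel=18, power=4, freq=7}: Yes (freq = 7, power = 4).
{tag=Q, channel=8, power=10, freq=4}: Yes (freq = 4, power = 10).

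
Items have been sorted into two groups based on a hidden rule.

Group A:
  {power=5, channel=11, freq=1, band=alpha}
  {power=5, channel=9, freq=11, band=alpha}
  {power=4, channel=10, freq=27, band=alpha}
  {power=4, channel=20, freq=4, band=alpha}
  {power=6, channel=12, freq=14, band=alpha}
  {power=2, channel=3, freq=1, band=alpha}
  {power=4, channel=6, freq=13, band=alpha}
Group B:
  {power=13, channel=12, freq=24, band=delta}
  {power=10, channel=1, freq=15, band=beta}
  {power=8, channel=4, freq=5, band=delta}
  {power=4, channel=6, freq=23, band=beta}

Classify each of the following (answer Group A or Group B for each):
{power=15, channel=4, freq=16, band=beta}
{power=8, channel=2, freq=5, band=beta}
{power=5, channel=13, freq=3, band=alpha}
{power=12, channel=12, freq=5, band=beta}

Group B, Group B, Group A, Group B

Comparing the two groups points to one rule — band is alpha.
{power=15, channel=4, freq=16, band=beta}: band is beta, lacks this property → Group B. {power=8, channel=2, freq=5, band=beta}: band is beta, lacks this property → Group B. {power=5, channel=13, freq=3, band=alpha}: band is alpha, fits → Group A. {power=12, channel=12, freq=5, band=beta}: band is beta, lacks this property → Group B.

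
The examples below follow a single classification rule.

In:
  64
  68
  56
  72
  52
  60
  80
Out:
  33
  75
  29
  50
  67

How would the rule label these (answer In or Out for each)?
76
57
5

Comparing the two groups points to one rule — multiple of 4.
76: In (76 = 4·19). 57: Out (57 = 4·14 + 1). 5: Out (5 = 4·1 + 1).

In, Out, Out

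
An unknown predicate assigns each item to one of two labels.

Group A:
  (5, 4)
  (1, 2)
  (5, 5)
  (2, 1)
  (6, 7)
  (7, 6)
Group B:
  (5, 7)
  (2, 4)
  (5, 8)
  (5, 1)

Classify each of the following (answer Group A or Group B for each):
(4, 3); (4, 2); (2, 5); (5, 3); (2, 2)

Group A, Group B, Group B, Group B, Group A

The classifier is using: |first − second| ≤ 1.
(4, 3): Group A (|4−3| = 1).
(4, 2): Group B (|4−2| = 2).
(2, 5): Group B (|2−5| = 3).
(5, 3): Group B (|5−3| = 2).
(2, 2): Group A (|2−2| = 0).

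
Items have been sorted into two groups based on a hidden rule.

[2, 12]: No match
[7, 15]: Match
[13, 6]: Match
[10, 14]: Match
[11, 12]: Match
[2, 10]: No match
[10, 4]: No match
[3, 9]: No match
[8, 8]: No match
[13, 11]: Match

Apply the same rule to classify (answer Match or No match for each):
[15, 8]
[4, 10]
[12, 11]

Match, No match, Match

The common property of the 'Match' items is: sum ≥ 19. No 'No match' item has it.
[15, 8] → 15+8 = 23 → Match.
[4, 10] → 4+10 = 14 → No match.
[12, 11] → 12+11 = 23 → Match.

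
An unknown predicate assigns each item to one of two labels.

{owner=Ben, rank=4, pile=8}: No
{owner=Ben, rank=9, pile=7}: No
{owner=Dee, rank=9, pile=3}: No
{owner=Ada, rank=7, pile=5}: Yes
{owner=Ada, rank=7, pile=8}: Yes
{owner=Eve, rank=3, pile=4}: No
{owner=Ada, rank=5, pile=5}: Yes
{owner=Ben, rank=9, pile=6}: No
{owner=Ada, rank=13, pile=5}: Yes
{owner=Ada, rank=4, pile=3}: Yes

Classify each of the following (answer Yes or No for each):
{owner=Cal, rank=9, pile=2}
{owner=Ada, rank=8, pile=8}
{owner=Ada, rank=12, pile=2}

No, Yes, Yes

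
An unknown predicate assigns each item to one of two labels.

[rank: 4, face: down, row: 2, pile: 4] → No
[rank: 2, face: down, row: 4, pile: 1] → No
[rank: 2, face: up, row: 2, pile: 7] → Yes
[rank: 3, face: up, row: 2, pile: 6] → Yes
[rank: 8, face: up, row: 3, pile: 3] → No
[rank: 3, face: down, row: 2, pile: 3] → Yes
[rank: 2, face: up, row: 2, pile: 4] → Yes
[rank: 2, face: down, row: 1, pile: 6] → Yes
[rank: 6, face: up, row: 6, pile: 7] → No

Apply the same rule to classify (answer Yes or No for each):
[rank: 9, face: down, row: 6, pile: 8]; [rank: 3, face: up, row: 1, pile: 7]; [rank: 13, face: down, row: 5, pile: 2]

No, Yes, No

The classifier is using: row ≤ 2 AND rank ≤ 3.
[rank: 9, face: down, row: 6, pile: 8]: row = 6, rank = 9, does not pass → No. [rank: 3, face: up, row: 1, pile: 7]: row = 1, rank = 3, satisfies this → Yes. [rank: 13, face: down, row: 5, pile: 2]: row = 5, rank = 13, does not pass → No.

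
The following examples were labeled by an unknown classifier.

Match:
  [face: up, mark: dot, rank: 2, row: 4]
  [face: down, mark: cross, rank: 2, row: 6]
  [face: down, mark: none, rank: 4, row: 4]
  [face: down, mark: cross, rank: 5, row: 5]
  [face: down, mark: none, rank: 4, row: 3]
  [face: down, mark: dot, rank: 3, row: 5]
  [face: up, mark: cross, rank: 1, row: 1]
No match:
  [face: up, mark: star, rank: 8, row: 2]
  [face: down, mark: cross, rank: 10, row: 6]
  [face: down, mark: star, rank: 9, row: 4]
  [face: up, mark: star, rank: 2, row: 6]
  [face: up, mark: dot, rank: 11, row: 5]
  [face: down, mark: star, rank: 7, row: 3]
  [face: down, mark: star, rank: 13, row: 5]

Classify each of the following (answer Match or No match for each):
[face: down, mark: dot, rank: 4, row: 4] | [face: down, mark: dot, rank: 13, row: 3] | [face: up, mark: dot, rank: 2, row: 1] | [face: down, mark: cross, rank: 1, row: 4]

Match, No match, Match, Match

The classifier is using: mark is not star AND rank ≤ 5.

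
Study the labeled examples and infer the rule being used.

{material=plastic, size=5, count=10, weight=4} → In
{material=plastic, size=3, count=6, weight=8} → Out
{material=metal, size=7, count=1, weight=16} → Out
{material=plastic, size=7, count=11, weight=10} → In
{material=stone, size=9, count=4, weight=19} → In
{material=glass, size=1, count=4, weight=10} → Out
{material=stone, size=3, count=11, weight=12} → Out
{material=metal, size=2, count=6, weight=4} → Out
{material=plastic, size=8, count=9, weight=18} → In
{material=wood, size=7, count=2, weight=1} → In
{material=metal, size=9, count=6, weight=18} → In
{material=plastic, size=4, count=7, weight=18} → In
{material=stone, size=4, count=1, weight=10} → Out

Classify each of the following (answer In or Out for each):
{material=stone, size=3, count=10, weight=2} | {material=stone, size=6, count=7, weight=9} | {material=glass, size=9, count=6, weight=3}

Out, In, In

The rule appears to be: count ≥ 2 AND size ≥ 4.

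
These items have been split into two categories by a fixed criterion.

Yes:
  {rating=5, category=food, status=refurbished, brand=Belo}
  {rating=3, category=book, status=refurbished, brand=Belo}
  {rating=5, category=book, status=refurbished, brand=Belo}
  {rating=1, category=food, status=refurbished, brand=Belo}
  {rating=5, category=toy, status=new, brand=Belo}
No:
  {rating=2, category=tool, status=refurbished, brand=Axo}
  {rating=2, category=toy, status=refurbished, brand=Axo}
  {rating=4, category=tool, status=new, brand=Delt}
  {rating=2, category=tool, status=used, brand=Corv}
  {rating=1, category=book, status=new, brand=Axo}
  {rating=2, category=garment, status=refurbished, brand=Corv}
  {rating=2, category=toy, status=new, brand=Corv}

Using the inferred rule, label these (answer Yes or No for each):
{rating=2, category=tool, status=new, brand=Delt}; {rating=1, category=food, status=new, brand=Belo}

No, Yes

One predicate separates the groups cleanly: brand is Belo.
{rating=2, category=tool, status=new, brand=Delt}: brand is Delt — doesn't qualify, so No. {rating=1, category=food, status=new, brand=Belo}: brand is Belo — checks out, so Yes.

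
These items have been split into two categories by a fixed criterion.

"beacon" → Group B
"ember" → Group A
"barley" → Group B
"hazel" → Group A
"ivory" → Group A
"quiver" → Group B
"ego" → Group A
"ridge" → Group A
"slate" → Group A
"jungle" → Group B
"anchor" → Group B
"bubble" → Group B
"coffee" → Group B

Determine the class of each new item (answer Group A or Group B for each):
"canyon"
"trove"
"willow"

Group B, Group A, Group B

One predicate separates the groups cleanly: odd length.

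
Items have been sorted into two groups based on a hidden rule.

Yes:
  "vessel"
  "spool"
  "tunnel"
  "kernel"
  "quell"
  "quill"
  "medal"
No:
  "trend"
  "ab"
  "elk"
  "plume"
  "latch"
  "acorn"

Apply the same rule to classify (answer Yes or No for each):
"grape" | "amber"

No, No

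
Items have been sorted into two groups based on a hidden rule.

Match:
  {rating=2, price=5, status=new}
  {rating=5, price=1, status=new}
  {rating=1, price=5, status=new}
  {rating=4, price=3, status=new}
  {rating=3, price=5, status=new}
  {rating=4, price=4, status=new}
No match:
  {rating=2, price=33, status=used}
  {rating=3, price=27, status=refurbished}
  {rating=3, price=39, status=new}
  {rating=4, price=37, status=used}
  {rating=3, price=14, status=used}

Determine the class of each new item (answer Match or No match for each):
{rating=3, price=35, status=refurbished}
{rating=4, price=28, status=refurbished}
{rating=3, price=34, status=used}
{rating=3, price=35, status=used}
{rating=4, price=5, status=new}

No match, No match, No match, No match, Match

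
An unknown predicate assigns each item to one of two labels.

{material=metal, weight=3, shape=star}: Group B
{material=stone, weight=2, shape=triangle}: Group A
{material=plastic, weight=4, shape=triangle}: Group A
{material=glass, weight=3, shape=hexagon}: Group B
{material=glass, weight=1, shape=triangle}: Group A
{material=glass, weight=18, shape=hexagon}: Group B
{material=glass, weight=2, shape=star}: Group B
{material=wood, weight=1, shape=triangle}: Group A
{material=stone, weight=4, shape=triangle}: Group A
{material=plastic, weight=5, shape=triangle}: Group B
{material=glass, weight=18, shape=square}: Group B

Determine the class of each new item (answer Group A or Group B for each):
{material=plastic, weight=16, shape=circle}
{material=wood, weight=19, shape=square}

The classifier is using: shape is triangle AND weight ≤ 4.
{material=plastic, weight=16, shape=circle}: Group B (shape is circle, weight = 16). {material=wood, weight=19, shape=square}: Group B (shape is square, weight = 19).

Group B, Group B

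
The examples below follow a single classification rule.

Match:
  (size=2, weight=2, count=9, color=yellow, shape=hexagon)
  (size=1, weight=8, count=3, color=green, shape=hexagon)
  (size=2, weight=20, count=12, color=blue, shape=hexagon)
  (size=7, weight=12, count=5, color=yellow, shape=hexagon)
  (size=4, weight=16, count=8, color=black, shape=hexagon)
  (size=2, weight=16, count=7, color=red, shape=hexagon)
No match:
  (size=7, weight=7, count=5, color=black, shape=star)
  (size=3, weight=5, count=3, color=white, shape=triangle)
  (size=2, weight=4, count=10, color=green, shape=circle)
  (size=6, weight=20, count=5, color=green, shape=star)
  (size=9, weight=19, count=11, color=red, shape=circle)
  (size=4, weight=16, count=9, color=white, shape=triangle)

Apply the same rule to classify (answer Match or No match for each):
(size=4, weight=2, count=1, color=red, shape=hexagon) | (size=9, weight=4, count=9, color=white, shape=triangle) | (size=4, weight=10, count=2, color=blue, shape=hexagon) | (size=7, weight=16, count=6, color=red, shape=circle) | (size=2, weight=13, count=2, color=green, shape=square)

Match, No match, Match, No match, No match

The simplest hypothesis consistent with all the labels is: shape is hexagon.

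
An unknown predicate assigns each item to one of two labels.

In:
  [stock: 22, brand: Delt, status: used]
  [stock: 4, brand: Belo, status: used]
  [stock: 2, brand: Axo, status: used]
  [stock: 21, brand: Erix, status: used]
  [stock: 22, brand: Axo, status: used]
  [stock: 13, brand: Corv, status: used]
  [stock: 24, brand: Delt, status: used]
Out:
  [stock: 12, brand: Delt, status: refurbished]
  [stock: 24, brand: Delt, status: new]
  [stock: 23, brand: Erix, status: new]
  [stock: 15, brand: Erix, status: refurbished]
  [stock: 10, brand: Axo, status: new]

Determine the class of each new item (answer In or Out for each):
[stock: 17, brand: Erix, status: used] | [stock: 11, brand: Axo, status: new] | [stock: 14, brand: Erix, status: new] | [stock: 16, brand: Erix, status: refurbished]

'In' ⟺ status is used.

In, Out, Out, Out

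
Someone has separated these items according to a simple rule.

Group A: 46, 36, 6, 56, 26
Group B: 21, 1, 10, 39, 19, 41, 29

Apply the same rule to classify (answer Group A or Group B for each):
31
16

A rule that fits every label: ends in digit 6 — true of each 'Group A' example, false of each 'Group B' one.
31 — last digit 1, hence Group B. 16 — last digit 6, hence Group A.

Group B, Group A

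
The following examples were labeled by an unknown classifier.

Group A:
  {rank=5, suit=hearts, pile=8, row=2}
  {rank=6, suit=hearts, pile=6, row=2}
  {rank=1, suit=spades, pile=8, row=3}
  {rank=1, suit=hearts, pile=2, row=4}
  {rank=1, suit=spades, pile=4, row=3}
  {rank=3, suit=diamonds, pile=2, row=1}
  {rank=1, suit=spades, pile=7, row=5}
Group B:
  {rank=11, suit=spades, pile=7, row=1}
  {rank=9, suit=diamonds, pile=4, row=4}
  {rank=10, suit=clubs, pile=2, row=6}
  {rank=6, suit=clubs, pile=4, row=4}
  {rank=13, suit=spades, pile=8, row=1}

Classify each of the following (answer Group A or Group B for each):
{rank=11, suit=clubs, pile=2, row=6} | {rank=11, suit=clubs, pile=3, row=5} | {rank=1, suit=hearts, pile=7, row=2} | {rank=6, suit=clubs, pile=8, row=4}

All 'Group A' examples share one property — suit is hearts OR rank ≤ 3 — and every 'Group B' example lacks it.
Group B: {rank=11, suit=clubs, pile=2, row=6}, since suit is clubs, rank = 11. Group B: {rank=11, suit=clubs, pile=3, row=5}, since suit is clubs, rank = 11. Group A: {rank=1, suit=hearts, pile=7, row=2}, since suit is hearts, rank = 1. Group B: {rank=6, suit=clubs, pile=8, row=4}, since suit is clubs, rank = 6.

Group B, Group B, Group A, Group B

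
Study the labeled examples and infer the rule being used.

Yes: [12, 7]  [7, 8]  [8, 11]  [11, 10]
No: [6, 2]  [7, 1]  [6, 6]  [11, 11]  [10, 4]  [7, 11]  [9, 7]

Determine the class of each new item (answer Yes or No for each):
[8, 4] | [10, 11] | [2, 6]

No, Yes, No

The distinguishing property — sum is odd — holds for all the 'Yes' cases and none of the 'No' cases.
[8, 4]: No (8+4 = 12).
[10, 11]: Yes (10+11 = 21).
[2, 6]: No (2+6 = 8).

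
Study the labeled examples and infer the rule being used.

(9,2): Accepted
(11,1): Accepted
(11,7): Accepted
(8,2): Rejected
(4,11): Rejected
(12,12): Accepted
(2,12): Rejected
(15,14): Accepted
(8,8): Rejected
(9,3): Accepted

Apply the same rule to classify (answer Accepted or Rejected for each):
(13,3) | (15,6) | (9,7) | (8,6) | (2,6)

Accepted, Accepted, Accepted, Rejected, Rejected

The simplest hypothesis consistent with all the labels is: first ≥ 9.
Accepted: (13,3), since first 13. Accepted: (15,6), since first 15. Accepted: (9,7), since first 9. Rejected: (8,6), since first 8. Rejected: (2,6), since first 2.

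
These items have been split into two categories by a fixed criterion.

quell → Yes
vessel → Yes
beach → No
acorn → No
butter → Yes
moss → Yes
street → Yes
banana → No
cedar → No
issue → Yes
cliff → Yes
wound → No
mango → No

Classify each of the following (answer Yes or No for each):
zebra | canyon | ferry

The common property of the 'Yes' items is: has a double letter. No 'No' item has it.
zebra: no doubled letter, does not fit → No.
canyon: no doubled letter, does not fit → No.
ferry: 'rr' doubled, passes → Yes.

No, No, Yes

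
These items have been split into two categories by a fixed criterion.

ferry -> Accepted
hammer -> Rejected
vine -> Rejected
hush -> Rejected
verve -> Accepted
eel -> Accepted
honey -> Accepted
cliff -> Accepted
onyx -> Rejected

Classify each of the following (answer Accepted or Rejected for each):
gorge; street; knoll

Every 'Accepted' example satisfies: odd length. None of the 'Rejected' examples do.

Accepted, Rejected, Accepted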